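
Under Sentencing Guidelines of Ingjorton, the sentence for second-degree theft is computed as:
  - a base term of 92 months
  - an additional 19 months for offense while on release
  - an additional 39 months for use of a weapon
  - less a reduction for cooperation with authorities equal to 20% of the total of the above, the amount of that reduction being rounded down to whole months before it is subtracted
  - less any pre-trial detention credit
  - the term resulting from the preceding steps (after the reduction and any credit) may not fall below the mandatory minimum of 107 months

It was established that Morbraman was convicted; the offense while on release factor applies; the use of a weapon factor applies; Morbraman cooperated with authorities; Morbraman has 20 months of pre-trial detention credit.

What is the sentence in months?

Offense while on release enhancement: +19 months
Use of a weapon enhancement: +39 months
Adjusted term: 92 months + 19 months + 39 months = 150 months
Cooperation with authorities reduction: 20% of 150 months = 30 months (rounded down)
After reduction: 150 − 30 = 120 months
Less pre-trial detention credit: 120 months − 20 months = 100 months
Minimum 107 months: 100 months is below the minimum → 107 months

107 months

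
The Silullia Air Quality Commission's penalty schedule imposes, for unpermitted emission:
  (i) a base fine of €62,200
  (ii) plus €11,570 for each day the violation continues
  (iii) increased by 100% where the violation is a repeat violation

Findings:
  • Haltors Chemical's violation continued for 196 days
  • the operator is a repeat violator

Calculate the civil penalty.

Per-day component: 196 × €11,570 = €2,267,720
Base plus per-day: €62,200 + €2,267,720 = €2,329,920
Enhancement: 100% of €2,329,920 = €2,329,920
Enhanced fine: €2,329,920 + €2,329,920 = €4,659,840

Civil penalty: €4,659,840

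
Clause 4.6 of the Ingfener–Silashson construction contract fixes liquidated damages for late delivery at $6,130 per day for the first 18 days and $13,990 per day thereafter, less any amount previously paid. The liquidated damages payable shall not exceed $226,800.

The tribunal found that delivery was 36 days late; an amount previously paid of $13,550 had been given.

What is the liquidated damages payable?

$226,800

First 18 days: 18 × $6,130 = $110,340
Remaining days: (36 − 18) × $13,990 = $251,820
Accrued per-day damages: $110,340 + $251,820 = $362,160
Less amount previously paid: $362,160 − $13,550 = $348,610
Cap at $226,800: $348,610 exceeds the cap → $226,800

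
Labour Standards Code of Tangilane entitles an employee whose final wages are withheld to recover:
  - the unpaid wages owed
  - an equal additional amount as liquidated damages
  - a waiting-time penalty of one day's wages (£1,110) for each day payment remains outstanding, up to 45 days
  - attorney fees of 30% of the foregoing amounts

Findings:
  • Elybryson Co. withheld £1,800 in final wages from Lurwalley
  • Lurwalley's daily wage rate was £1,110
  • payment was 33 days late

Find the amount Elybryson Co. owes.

Liquidated damages (equal amount): £1,800
Penalty days: min(33, 45) = 33
Waiting-time penalty: 33 × £1,110 = £36,630
Subtotal: £1,800 + £1,800 + £36,630 = £40,230
Attorney fees: 30% of £40,230 = £12,069
Total award: £40,230 + £12,069 = £52,299

£52,299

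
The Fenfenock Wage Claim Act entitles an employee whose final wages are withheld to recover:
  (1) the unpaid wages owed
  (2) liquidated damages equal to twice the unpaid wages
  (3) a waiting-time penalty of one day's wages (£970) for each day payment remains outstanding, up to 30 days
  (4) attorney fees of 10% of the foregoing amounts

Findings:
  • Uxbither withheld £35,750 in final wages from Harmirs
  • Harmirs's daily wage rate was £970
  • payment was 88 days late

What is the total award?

Doubled: 2 × £35,750 = £71,500
Penalty days: min(88, 30) = 30
Waiting-time penalty: 30 × £970 = £29,100
Subtotal: £35,750 + £71,500 + £29,100 = £136,350
Attorney fees: 10% of £136,350 = £13,635
Total award: £136,350 + £13,635 = £149,985

Total award: £149,985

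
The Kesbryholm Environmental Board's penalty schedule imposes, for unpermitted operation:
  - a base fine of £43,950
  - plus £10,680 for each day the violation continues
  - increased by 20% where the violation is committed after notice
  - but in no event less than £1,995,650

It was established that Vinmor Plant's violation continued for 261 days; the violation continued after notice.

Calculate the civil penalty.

Per-day component: 261 × £10,680 = £2,787,480
Base plus per-day: £43,950 + £2,787,480 = £2,831,430
Enhancement: 20% of £2,831,430 = £566,286
Enhanced fine: £2,831,430 + £566,286 = £3,397,716
Minimum £1,995,650: £3,397,716 meets the minimum, no increase.

Civil penalty: £3,397,716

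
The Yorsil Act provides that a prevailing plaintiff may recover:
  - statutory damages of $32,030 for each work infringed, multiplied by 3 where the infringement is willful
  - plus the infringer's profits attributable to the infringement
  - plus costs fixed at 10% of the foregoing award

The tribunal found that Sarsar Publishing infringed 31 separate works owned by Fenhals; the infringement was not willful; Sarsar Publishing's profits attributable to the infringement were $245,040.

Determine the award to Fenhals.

Award: $1,361,767

Statutory damages: 31 × $32,030 = $992,930
Infringement not willful: no ×3 enhancement.
Combined award: $992,930 + $245,040 = $1,237,970
Costs: 10% of $1,237,970 = $123,797
Award plus costs: $1,237,970 + $123,797 = $1,361,767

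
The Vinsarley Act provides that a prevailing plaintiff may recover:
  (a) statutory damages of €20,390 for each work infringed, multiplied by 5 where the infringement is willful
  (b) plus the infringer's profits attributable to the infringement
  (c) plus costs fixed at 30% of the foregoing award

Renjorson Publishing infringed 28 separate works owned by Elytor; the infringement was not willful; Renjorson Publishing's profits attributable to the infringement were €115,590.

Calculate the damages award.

Statutory damages: 28 × €20,390 = €570,920
Infringement not willful: no ×5 enhancement.
Combined award: €570,920 + €115,590 = €686,510
Costs: 30% of €686,510 = €205,953
Award plus costs: €686,510 + €205,953 = €892,463

Award: €892,463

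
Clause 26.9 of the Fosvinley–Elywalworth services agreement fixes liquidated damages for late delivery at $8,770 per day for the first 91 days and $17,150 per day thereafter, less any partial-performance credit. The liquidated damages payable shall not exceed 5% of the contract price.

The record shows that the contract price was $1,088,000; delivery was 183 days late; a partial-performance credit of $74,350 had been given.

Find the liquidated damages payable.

First 91 days: 91 × $8,770 = $798,070
Remaining days: (183 − 91) × $17,150 = $1,577,800
Accrued per-day damages: $798,070 + $1,577,800 = $2,375,870
Less partial-performance credit: $2,375,870 − $74,350 = $2,301,520
Cap: 5% of $1,088,000 = $54,400
Cap at $54,400: $2,301,520 exceeds the cap → $54,400

Liquidated damages: $54,400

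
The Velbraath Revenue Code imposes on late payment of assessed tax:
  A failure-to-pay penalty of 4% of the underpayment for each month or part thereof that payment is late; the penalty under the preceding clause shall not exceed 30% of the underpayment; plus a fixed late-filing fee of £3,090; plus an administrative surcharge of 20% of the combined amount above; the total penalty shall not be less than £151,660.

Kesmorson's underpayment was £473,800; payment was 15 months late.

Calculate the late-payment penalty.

Accrued rate: 4% × 15 = 60%, capped at 30% → 30%
Failure-to-pay penalty: 30% of £473,800 = £142,140
Penalty before surcharge: £142,140 + £3,090 = £145,230
Administrative surcharge: 20% of £145,230 = £29,046
Total penalty: £145,230 + £29,046 = £174,276
Minimum £151,660: £174,276 meets the minimum, no increase.

£174,276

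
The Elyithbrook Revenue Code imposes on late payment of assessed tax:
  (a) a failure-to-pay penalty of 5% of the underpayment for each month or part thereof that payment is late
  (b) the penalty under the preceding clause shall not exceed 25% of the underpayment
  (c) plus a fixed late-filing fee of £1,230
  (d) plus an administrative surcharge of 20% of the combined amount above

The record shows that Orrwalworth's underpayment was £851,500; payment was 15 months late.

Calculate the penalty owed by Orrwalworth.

£256,926

Accrued rate: 5% × 15 = 75%, capped at 25% → 25%
Failure-to-pay penalty: 25% of £851,500 = £212,875
Penalty before surcharge: £212,875 + £1,230 = £214,105
Administrative surcharge: 20% of £214,105 = £42,821
Total penalty: £214,105 + £42,821 = £256,926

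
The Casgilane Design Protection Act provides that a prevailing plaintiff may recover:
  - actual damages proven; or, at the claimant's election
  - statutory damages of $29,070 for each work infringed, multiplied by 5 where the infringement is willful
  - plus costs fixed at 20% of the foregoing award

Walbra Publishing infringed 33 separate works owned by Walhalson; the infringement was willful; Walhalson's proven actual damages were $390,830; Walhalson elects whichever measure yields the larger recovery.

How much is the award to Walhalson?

Statutory damages: 33 × $29,070 = $959,310
Multiplied by 5: 5 × $959,310 = $4,796,550
Greater of actual damages ($390,830) or enhanced statutory damages ($4,796,550): $4,796,550
Costs: 20% of $4,796,550 = $959,310
Award plus costs: $4,796,550 + $959,310 = $5,755,860

$5,755,860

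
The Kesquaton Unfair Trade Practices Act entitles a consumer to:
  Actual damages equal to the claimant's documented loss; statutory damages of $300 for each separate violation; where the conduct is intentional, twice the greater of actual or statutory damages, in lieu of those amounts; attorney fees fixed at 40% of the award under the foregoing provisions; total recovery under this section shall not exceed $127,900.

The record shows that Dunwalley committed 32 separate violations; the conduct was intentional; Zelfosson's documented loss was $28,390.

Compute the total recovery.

Statutory damages: 32 × $300 = $9,600
Greater of actual damages ($28,390) or statutory damages ($9,600): $28,390
Doubled: 2 × $28,390 = $56,780
Attorney fees: 40% of $56,780 = $22,712
Total before cap: $56,780 + $22,712 = $79,492
Cap at $127,900: $79,492 is within the cap, no reduction.

$79,492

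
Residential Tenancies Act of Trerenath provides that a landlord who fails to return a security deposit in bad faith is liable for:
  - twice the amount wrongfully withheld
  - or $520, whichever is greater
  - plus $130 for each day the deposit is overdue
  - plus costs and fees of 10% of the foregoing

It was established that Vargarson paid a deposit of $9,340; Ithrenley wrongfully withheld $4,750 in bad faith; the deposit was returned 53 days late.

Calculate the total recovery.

Doubled: 2 × $4,750 = $9,500
Minimum $520: $9,500 meets the minimum, no increase.
Late-return penalty: 53 × $130 = $6,890
Damages plus late penalty: $9,500 + $6,890 = $16,390
Costs and fees: 10% of $16,390 = $1,639
Total recovery: $16,390 + $1,639 = $18,029

Recovery: $18,029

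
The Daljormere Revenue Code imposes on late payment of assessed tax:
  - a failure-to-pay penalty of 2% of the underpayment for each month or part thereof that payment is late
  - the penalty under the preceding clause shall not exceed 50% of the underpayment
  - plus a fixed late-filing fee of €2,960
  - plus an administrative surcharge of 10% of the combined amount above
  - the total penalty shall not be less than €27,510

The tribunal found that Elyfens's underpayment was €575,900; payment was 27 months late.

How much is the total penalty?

Accrued rate: 2% × 27 = 54%, capped at 50% → 50%
Failure-to-pay penalty: 50% of €575,900 = €287,950
Penalty before surcharge: €287,950 + €2,960 = €290,910
Administrative surcharge: 10% of €290,910 = €29,091
Total penalty: €290,910 + €29,091 = €320,001
Minimum €27,510: €320,001 meets the minimum, no increase.

€320,001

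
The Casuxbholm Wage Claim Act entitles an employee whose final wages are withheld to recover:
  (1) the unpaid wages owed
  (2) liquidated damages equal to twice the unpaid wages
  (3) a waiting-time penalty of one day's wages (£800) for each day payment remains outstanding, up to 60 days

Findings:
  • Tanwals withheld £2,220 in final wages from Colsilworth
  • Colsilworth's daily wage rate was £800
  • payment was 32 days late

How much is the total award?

£32,260

Doubled: 2 × £2,220 = £4,440
Penalty days: min(32, 60) = 32
Waiting-time penalty: 32 × £800 = £25,600
Total award: £2,220 + £4,440 + £25,600 = £32,260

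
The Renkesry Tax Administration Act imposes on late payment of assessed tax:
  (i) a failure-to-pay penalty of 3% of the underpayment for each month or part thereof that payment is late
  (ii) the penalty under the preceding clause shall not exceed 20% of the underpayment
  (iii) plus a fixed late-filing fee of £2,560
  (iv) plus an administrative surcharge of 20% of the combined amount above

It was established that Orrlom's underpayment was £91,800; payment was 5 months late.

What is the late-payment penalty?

Accrued rate: 3% × 5 = 15%, capped at 20% → 15%
Failure-to-pay penalty: 15% of £91,800 = £13,770
Penalty before surcharge: £13,770 + £2,560 = £16,330
Administrative surcharge: 20% of £16,330 = £3,266
Total penalty: £16,330 + £3,266 = £19,596

Penalty: £19,596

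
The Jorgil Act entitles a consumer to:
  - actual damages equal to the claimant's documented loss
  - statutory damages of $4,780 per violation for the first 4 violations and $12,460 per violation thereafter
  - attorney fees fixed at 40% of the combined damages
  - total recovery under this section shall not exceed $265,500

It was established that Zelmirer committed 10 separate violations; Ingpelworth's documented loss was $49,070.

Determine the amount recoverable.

$200,130

First 4 violations: 4 × $4,780 = $19,120
Remaining violations: (10 − 4) × $12,460 = $74,760
Statutory damages: $19,120 + $74,760 = $93,880
Combined damages: $49,070 + $93,880 = $142,950
Attorney fees: 40% of $142,950 = $57,180
Total before cap: $142,950 + $57,180 = $200,130
Cap at $265,500: $200,130 is within the cap, no reduction.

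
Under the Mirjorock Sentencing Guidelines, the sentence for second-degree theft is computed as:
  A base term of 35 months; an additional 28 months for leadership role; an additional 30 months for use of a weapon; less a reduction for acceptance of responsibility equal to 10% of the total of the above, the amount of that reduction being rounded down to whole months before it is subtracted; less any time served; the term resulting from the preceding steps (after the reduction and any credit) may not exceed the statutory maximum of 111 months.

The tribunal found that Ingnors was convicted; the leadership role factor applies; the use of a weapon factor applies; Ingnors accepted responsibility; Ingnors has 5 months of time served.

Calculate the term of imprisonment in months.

Leadership role enhancement: +28 months
Use of a weapon enhancement: +30 months
Adjusted term: 35 months + 28 months + 30 months = 93 months
Acceptance of responsibility reduction: 10% of 93 months = 9 months (rounded down)
After reduction: 93 − 9 = 84 months
Less time served: 84 months − 5 months = 79 months
Cap at 111 months: 79 months is within the cap, no reduction.

79 months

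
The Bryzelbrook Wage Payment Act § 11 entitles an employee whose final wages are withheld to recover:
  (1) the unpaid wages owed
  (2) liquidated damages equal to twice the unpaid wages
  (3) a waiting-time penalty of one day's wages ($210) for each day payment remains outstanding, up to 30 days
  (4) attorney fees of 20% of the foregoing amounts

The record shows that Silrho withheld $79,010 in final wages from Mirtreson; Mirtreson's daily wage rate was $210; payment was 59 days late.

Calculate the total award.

Total award: $291,996

Doubled: 2 × $79,010 = $158,020
Penalty days: min(59, 30) = 30
Waiting-time penalty: 30 × $210 = $6,300
Subtotal: $79,010 + $158,020 + $6,300 = $243,330
Attorney fees: 20% of $243,330 = $48,666
Total award: $243,330 + $48,666 = $291,996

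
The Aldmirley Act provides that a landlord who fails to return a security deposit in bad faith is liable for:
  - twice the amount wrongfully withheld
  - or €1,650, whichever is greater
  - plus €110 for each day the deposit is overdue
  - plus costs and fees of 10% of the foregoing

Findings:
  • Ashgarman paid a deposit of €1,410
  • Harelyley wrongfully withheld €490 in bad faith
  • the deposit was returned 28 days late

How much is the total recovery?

€5,203

Doubled: 2 × €490 = €980
Minimum €1,650: €980 is below the minimum → €1,650
Late-return penalty: 28 × €110 = €3,080
Damages plus late penalty: €1,650 + €3,080 = €4,730
Costs and fees: 10% of €4,730 = €473
Total recovery: €4,730 + €473 = €5,203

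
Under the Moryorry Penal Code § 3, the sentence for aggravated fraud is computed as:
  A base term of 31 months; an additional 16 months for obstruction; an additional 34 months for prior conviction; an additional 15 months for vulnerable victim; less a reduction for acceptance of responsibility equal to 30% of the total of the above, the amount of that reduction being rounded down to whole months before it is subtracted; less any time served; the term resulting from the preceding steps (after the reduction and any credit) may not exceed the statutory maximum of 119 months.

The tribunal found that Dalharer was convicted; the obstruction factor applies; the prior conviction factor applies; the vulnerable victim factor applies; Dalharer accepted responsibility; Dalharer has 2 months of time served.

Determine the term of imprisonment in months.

Obstruction enhancement: +16 months
Prior conviction enhancement: +34 months
Vulnerable victim enhancement: +15 months
Adjusted term: 31 months + 16 months + 34 months + 15 months = 96 months
Acceptance of responsibility reduction: 30% of 96 months = 28 months (rounded down)
After reduction: 96 − 28 = 68 months
Less time served: 68 months − 2 months = 66 months
Cap at 119 months: 66 months is within the cap, no reduction.

66 months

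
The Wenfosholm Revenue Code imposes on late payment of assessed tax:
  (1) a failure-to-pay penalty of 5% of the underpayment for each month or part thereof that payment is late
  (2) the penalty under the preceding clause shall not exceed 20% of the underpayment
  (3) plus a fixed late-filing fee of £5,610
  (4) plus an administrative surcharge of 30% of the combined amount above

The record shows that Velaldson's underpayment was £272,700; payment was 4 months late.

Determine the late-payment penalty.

Accrued rate: 5% × 4 = 20%, capped at 20% → 20%
Failure-to-pay penalty: 20% of £272,700 = £54,540
Penalty before surcharge: £54,540 + £5,610 = £60,150
Administrative surcharge: 30% of £60,150 = £18,045
Total penalty: £60,150 + £18,045 = £78,195

£78,195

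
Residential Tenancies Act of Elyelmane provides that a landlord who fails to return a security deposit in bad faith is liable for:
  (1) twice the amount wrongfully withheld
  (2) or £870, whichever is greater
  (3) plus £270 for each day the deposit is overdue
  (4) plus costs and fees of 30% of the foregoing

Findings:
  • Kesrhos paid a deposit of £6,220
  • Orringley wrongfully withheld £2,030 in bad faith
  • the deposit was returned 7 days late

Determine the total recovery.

Doubled: 2 × £2,030 = £4,060
Minimum £870: £4,060 meets the minimum, no increase.
Late-return penalty: 7 × £270 = £1,890
Damages plus late penalty: £4,060 + £1,890 = £5,950
Costs and fees: 30% of £5,950 = £1,785
Total recovery: £5,950 + £1,785 = £7,735

£7,735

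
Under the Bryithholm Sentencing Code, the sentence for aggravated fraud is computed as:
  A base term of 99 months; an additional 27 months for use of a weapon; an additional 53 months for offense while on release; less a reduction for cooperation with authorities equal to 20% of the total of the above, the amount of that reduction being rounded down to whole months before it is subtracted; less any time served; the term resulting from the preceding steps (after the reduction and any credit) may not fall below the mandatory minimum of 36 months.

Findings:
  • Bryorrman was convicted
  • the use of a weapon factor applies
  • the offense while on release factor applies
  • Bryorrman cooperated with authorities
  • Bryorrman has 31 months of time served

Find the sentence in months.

Use of a weapon enhancement: +27 months
Offense while on release enhancement: +53 months
Adjusted term: 99 months + 27 months + 53 months = 179 months
Cooperation with authorities reduction: 20% of 179 months = 35 months (rounded down)
After reduction: 179 − 35 = 144 months
Less time served: 144 months − 31 months = 113 months
Minimum 36 months: 113 months meets the minimum, no increase.

113 months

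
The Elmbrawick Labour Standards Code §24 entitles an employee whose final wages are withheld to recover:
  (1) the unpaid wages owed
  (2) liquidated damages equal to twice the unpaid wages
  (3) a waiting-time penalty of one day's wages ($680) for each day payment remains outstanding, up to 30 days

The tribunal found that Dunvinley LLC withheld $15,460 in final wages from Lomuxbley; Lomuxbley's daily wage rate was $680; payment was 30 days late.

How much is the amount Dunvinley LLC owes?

$66,780

Doubled: 2 × $15,460 = $30,920
Penalty days: min(30, 30) = 30
Waiting-time penalty: 30 × $680 = $20,400
Total award: $15,460 + $30,920 + $20,400 = $66,780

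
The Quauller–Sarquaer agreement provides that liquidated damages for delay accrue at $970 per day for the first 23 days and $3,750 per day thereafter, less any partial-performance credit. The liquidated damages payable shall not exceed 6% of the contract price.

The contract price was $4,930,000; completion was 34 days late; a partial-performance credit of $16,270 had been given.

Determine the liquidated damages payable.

$47,290

First 23 days: 23 × $970 = $22,310
Remaining days: (34 − 23) × $3,750 = $41,250
Accrued per-day damages: $22,310 + $41,250 = $63,560
Less partial-performance credit: $63,560 − $16,270 = $47,290
Cap: 6% of $4,930,000 = $295,800
Cap at $295,800: $47,290 is within the cap, no reduction.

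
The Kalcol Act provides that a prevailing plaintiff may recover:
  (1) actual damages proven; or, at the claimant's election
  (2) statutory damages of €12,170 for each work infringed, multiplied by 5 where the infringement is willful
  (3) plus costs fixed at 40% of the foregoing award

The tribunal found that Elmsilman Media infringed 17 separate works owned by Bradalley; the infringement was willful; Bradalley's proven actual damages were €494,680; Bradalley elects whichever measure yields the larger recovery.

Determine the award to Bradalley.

Statutory damages: 17 × €12,170 = €206,890
Multiplied by 5: 5 × €206,890 = €1,034,450
Greater of actual damages (€494,680) or enhanced statutory damages (€1,034,450): €1,034,450
Costs: 40% of €1,034,450 = €413,780
Award plus costs: €1,034,450 + €413,780 = €1,448,230

€1,448,230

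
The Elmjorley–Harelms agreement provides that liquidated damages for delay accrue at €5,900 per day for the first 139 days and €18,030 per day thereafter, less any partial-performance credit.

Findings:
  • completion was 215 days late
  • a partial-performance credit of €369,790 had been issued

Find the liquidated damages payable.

Liquidated damages: €1,820,590

First 139 days: 139 × €5,900 = €820,100
Remaining days: (215 − 139) × €18,030 = €1,370,280
Accrued per-day damages: €820,100 + €1,370,280 = €2,190,380
Less partial-performance credit: €2,190,380 − €369,790 = €1,820,590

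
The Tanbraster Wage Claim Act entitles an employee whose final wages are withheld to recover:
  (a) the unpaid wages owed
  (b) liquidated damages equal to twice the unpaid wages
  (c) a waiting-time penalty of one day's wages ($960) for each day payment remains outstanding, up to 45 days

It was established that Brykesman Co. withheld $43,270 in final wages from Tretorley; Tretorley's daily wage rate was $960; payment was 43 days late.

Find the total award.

Doubled: 2 × $43,270 = $86,540
Penalty days: min(43, 45) = 43
Waiting-time penalty: 43 × $960 = $41,280
Total award: $43,270 + $86,540 + $41,280 = $171,090

$171,090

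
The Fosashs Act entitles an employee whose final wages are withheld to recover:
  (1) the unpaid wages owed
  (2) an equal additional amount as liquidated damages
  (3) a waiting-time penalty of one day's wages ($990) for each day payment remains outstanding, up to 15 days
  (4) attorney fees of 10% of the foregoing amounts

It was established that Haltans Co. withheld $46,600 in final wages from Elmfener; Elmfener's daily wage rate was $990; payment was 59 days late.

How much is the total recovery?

$118,855

Liquidated damages (equal amount): $46,600
Penalty days: min(59, 15) = 15
Waiting-time penalty: 15 × $990 = $14,850
Subtotal: $46,600 + $46,600 + $14,850 = $108,050
Attorney fees: 10% of $108,050 = $10,805
Total award: $108,050 + $10,805 = $118,855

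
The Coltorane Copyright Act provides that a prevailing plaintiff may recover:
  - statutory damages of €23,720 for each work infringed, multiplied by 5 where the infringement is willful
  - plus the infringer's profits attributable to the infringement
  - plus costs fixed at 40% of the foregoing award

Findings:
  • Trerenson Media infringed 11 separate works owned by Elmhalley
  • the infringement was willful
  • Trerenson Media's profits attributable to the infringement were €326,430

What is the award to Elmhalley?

€2,283,442

Statutory damages: 11 × €23,720 = €260,920
Multiplied by 5: 5 × €260,920 = €1,304,600
Combined award: €1,304,600 + €326,430 = €1,631,030
Costs: 40% of €1,631,030 = €652,412
Award plus costs: €1,631,030 + €652,412 = €2,283,442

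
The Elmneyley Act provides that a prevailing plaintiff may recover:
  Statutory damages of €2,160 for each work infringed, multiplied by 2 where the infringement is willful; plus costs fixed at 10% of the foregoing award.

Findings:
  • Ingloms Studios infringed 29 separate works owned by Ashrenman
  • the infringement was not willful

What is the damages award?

Statutory damages: 29 × €2,160 = €62,640
Infringement not willful: no ×2 enhancement.
Costs: 10% of €62,640 = €6,264
Award plus costs: €62,640 + €6,264 = €68,904

€68,904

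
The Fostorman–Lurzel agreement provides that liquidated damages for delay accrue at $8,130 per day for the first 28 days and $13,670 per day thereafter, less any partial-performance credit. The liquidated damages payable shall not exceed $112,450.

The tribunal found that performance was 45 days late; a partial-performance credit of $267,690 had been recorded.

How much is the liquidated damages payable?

Liquidated damages: $112,450

First 28 days: 28 × $8,130 = $227,640
Remaining days: (45 − 28) × $13,670 = $232,390
Accrued per-day damages: $227,640 + $232,390 = $460,030
Less partial-performance credit: $460,030 − $267,690 = $192,340
Cap at $112,450: $192,340 exceeds the cap → $112,450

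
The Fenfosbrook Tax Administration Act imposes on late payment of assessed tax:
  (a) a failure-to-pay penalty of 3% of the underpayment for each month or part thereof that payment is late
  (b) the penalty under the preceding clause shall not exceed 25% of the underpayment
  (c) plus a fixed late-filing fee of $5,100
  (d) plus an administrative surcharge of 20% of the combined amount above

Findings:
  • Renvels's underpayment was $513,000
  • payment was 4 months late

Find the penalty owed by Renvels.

Accrued rate: 3% × 4 = 12%, capped at 25% → 12%
Failure-to-pay penalty: 12% of $513,000 = $61,560
Penalty before surcharge: $61,560 + $5,100 = $66,660
Administrative surcharge: 20% of $66,660 = $13,332
Total penalty: $66,660 + $13,332 = $79,992

$79,992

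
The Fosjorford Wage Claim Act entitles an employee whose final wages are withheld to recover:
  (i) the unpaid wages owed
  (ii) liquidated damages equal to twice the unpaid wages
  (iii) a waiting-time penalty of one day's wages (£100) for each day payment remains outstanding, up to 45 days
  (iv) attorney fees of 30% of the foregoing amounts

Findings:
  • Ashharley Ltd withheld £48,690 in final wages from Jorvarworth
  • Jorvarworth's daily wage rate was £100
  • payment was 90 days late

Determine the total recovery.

£195,741

Doubled: 2 × £48,690 = £97,380
Penalty days: min(90, 45) = 45
Waiting-time penalty: 45 × £100 = £4,500
Subtotal: £48,690 + £97,380 + £4,500 = £150,570
Attorney fees: 30% of £150,570 = £45,171
Total award: £150,570 + £45,171 = £195,741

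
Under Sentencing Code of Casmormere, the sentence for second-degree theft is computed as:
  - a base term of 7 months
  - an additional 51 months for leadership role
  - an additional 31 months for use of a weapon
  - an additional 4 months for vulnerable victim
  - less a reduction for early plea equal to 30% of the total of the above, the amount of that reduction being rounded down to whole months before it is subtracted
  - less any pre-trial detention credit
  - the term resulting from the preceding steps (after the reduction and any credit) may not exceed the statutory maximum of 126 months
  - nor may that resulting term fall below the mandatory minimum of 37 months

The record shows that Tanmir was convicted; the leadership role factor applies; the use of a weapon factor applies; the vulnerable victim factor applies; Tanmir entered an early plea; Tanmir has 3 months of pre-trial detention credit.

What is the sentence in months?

Leadership role enhancement: +51 months
Use of a weapon enhancement: +31 months
Vulnerable victim enhancement: +4 months
Adjusted term: 7 months + 51 months + 31 months + 4 months = 93 months
Early plea reduction: 30% of 93 months = 27 months (rounded down)
After reduction: 93 − 27 = 66 months
Less pre-trial detention credit: 66 months − 3 months = 63 months
Cap at 126 months: 63 months is within the cap, no reduction.
Minimum 37 months: 63 months meets the minimum, no increase.

63 months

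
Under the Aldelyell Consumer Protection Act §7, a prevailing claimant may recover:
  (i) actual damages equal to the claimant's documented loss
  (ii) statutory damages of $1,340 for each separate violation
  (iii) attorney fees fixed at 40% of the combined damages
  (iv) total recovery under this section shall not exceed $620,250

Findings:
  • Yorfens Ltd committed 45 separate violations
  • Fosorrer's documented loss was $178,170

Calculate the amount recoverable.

Statutory damages: 45 × $1,340 = $60,300
Combined damages: $178,170 + $60,300 = $238,470
Attorney fees: 40% of $238,470 = $95,388
Total before cap: $238,470 + $95,388 = $333,858
Cap at $620,250: $333,858 is within the cap, no reduction.

$333,858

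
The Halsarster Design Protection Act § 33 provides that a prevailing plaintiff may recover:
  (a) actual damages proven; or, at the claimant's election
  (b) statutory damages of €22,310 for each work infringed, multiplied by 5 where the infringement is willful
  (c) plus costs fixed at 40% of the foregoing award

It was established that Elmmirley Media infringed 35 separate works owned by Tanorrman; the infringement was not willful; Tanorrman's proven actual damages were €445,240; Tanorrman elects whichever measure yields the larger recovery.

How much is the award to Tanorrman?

€1,093,190

Statutory damages: 35 × €22,310 = €780,850
Infringement not willful: no ×5 enhancement.
Greater of actual damages (€445,240) or statutory damages (€780,850): €780,850
Costs: 40% of €780,850 = €312,340
Award plus costs: €780,850 + €312,340 = €1,093,190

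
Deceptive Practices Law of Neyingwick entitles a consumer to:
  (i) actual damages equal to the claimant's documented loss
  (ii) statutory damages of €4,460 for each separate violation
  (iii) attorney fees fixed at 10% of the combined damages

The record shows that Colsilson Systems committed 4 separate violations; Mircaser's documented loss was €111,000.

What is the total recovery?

Statutory damages: 4 × €4,460 = €17,840
Combined damages: €111,000 + €17,840 = €128,840
Attorney fees: 10% of €128,840 = €12,884
Total recovery: €128,840 + €12,884 = €141,724

€141,724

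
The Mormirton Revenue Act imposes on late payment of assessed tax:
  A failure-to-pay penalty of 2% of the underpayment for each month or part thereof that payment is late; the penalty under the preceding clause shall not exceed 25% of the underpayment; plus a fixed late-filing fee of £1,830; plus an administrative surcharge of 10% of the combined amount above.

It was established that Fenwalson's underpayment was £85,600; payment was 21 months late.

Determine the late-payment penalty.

Accrued rate: 2% × 21 = 42%, capped at 25% → 25%
Failure-to-pay penalty: 25% of £85,600 = £21,400
Penalty before surcharge: £21,400 + £1,830 = £23,230
Administrative surcharge: 10% of £23,230 = £2,323
Total penalty: £23,230 + £2,323 = £25,553

£25,553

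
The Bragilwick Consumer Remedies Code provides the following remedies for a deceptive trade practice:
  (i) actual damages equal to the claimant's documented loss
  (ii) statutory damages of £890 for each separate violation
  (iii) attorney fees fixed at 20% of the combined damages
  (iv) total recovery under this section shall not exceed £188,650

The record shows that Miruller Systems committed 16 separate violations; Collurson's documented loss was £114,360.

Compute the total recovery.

£154,320

Statutory damages: 16 × £890 = £14,240
Combined damages: £114,360 + £14,240 = £128,600
Attorney fees: 20% of £128,600 = £25,720
Total before cap: £128,600 + £25,720 = £154,320
Cap at £188,650: £154,320 is within the cap, no reduction.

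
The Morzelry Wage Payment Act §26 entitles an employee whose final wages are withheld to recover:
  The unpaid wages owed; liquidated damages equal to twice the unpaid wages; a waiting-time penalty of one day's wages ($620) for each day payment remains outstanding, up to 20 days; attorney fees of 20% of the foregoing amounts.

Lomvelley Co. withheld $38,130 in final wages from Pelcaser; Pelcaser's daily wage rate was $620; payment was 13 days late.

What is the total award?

$146,940

Doubled: 2 × $38,130 = $76,260
Penalty days: min(13, 20) = 13
Waiting-time penalty: 13 × $620 = $8,060
Subtotal: $38,130 + $76,260 + $8,060 = $122,450
Attorney fees: 20% of $122,450 = $24,490
Total award: $122,450 + $24,490 = $146,940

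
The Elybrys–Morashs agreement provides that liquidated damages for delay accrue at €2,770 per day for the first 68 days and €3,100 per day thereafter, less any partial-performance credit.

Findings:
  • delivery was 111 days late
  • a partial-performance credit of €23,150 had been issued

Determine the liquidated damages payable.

First 68 days: 68 × €2,770 = €188,360
Remaining days: (111 − 68) × €3,100 = €133,300
Accrued per-day damages: €188,360 + €133,300 = €321,660
Less partial-performance credit: €321,660 − €23,150 = €298,510

€298,510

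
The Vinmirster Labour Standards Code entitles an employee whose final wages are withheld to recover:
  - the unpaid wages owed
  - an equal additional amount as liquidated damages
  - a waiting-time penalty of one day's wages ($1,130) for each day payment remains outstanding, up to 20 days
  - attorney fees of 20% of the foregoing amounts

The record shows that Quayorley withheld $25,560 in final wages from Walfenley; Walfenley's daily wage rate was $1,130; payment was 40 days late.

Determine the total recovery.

$88,464

Liquidated damages (equal amount): $25,560
Penalty days: min(40, 20) = 20
Waiting-time penalty: 20 × $1,130 = $22,600
Subtotal: $25,560 + $25,560 + $22,600 = $73,720
Attorney fees: 20% of $73,720 = $14,744
Total award: $73,720 + $14,744 = $88,464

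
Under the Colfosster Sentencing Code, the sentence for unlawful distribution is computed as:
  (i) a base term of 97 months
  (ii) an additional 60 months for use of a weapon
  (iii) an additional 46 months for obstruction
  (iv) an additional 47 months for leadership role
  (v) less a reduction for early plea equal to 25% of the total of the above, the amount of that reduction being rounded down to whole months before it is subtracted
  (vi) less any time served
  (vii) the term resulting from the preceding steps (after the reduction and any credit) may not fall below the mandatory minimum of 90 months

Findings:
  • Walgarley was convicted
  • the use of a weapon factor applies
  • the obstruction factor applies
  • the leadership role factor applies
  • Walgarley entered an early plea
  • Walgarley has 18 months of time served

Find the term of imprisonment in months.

170 months

Use of a weapon enhancement: +60 months
Obstruction enhancement: +46 months
Leadership role enhancement: +47 months
Adjusted term: 97 months + 60 months + 46 months + 47 months = 250 months
Early plea reduction: 25% of 250 months = 62 months (rounded down)
After reduction: 250 − 62 = 188 months
Less time served: 188 months − 18 months = 170 months
Minimum 90 months: 170 months meets the minimum, no increase.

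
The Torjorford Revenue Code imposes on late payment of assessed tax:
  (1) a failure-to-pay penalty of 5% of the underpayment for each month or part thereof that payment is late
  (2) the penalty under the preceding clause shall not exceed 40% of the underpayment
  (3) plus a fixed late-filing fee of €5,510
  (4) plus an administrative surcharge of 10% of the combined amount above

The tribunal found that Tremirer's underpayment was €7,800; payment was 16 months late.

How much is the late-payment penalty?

Accrued rate: 5% × 16 = 80%, capped at 40% → 40%
Failure-to-pay penalty: 40% of €7,800 = €3,120
Penalty before surcharge: €3,120 + €5,510 = €8,630
Administrative surcharge: 10% of €8,630 = €863
Total penalty: €8,630 + €863 = €9,493

€9,493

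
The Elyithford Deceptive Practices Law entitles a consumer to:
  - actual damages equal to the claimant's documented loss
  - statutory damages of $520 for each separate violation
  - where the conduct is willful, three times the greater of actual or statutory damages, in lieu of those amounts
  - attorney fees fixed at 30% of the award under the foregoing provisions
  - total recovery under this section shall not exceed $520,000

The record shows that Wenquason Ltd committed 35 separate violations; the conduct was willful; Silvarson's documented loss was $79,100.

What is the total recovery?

Statutory damages: 35 × $520 = $18,200
Greater of actual damages ($79,100) or statutory damages ($18,200): $79,100
Trebled: 3 × $79,100 = $237,300
Attorney fees: 30% of $237,300 = $71,190
Total before cap: $237,300 + $71,190 = $308,490
Cap at $520,000: $308,490 is within the cap, no reduction.

$308,490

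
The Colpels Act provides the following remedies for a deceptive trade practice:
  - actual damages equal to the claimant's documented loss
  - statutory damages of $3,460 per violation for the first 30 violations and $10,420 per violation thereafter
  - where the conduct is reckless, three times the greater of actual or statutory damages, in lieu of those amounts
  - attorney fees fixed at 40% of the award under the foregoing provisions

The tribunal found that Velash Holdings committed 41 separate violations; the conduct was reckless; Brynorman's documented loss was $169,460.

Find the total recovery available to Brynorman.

$917,364

First 30 violations: 30 × $3,460 = $103,800
Remaining violations: (41 − 30) × $10,420 = $114,620
Statutory damages: $103,800 + $114,620 = $218,420
Greater of actual damages ($169,460) or statutory damages ($218,420): $218,420
Trebled: 3 × $218,420 = $655,260
Attorney fees: 40% of $655,260 = $262,104
Total recovery: $655,260 + $262,104 = $917,364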